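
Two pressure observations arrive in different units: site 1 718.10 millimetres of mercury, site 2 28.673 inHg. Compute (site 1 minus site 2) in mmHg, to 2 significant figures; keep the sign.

site 2: 28.673 inHg = 728.29 mmHg.
Difference: 718.10 − 728.29 = -10 mmHg.

-10 mmHg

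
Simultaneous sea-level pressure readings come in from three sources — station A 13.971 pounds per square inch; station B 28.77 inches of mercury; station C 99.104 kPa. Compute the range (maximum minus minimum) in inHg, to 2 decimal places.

0.82 inHg

station A: 13.971 psi = 28.4452 inHg.
station C: 99.104 kPa = 29.2654 inHg.
Spread: 29.2654 − 28.4452 = 0.82 inHg.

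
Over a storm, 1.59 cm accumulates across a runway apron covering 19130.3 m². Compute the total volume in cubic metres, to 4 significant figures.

304.2 cubic metres

Depth: 1.59 cm × 10 = 15.9 mm.
1 mm over 1 m² is 1 L, so volume = 15.9 × 19130.3 = 304171.77 L = 304.2 m³.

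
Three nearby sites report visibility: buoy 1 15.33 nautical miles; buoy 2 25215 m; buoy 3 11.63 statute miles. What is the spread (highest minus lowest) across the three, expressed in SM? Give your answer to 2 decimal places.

6.01 SM

buoy 1: 15.33 nmi = 17.6414 SM.
buoy 2: 25215 m = 15.6679 SM.
Spread: 17.6414 − 11.6300 = 6.01 SM.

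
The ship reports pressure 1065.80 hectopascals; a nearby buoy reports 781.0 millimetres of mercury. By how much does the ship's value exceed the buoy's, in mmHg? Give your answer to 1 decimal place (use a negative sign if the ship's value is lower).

the ship: 1065.80 hPa = 799.416 mmHg.
Difference: 799.416 − 781.000 = 18.4 mmHg.

18.4 mmHg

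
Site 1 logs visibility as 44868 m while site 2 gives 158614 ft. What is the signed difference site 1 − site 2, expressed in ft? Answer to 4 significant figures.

-11410 ft

site 1: 44868 m = 147204.72 ft.
Difference: 147204.72 − 158614.00 = -11410 ft.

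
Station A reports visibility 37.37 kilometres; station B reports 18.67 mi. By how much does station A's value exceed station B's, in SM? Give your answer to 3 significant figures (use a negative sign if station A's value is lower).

station A: 37.37 km = 23.2206 SM.
Difference: 23.2206 − 18.6700 = 4.55 SM.

4.55 SM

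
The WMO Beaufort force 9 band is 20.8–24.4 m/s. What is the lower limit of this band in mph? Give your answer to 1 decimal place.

20.8–24.4 m/s × 2.237 = 46.5–54.6 mph.

46.5 mph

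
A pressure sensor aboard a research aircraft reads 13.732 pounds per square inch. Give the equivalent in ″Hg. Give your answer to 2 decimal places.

27.96 inHg

1 psi = 2.03602 inHg, so 13.732 × 2.03602 = 27.96 inHg.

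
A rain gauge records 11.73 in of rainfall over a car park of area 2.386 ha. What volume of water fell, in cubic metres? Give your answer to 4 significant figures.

7109 cubic metres

Depth: 11.73 in × 25.4 = 297.942 mm.
Area: 2.386 ha = 23860 m².
1 mm over 1 m² is 1 L, so volume = 297.942 × 23860 = 7108896.1 L = 7109 m³.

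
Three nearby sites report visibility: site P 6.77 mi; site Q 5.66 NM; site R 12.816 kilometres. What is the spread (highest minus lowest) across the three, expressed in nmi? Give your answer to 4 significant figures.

site P: 6.77 SM = 5.88297 nmi.
site R: 12.816 km = 6.92009 nmi.
Spread: 6.92009 − 5.66000 = 1.260 nmi.

1.260 nmi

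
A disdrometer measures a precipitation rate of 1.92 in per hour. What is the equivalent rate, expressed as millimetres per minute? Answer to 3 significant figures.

1.92 in/hour × 25.4 mm/in × 0.0166667 hour/minute = 0.813 mm/minute.

0.813 mm/minute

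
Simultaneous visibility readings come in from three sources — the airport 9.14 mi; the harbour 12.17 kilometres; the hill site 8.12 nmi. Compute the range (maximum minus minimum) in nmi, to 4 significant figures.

1.549 nmi

the airport: 9.14 SM = 7.94244 nmi.
the harbour: 12.17 km = 6.57127 nmi.
Spread: 8.12000 − 6.57127 = 1.549 nmi.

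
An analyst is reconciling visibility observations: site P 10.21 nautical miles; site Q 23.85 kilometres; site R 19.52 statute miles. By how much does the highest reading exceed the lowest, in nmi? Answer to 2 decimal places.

6.75 nmi

site Q: 23.85 km = 12.8780 nmi.
site R: 19.52 SM = 16.9624 nmi.
Spread: 16.9624 − 10.2100 = 6.75 nmi.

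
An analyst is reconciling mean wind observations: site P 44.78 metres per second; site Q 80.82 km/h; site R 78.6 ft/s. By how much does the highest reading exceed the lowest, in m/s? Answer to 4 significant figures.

22.33 m/s

site Q: 80.82 km/h = 22.4500 m/s.
site R: 78.6 ft/s = 23.9573 m/s.
Spread: 44.7800 − 22.4500 = 22.33 m/s.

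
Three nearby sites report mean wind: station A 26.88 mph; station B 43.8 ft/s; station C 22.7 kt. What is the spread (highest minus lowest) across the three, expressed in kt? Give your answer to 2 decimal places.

station A: 26.88 mph = 23.3581 kt.
station B: 43.8 ft/s = 25.9508 kt.
Spread: 25.9508 − 22.7000 = 3.25 kt.

3.25 kt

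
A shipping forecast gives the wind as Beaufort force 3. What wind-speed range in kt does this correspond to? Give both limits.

Beaufort 3 (gentle breeze) spans 7–10 knots.

7 to 10 kt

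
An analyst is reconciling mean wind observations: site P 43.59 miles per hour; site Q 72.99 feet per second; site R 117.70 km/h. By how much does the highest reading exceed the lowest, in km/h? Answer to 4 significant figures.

47.55 km/h

site P: 43.59 mph = 70.1513 km/h.
site Q: 72.99 ft/s = 80.0905 km/h.
Spread: 117.7000 − 70.1513 = 47.55 km/h.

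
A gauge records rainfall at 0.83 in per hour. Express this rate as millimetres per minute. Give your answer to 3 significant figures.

0.351 mm/minute

0.83 in/hour × 25.4 mm/in × 0.0166667 hour/minute = 0.351 mm/minute.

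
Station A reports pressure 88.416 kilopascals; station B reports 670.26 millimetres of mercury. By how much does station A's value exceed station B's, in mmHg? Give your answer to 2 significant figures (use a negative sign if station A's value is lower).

station A: 88.416 kPa = 663.174 mmHg.
Difference: 663.174 − 670.260 = -7.1 mmHg.

-7.1 mmHg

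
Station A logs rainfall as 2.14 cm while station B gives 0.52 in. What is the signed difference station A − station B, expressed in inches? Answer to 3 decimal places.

0.323 in

station A: 2.14 cm = 0.84252 in.
Difference: 0.84252 − 0.52000 = 0.323 in.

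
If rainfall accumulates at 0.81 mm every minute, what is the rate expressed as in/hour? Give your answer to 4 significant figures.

1.913 in/hour

0.81 mm/minute × 0.0393701 in/mm × 60 minute/hour = 1.913 in/hour.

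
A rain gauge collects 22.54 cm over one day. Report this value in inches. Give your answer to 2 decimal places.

1 cm = 0.393701 in, so 22.54 × 0.393701 = 8.87 in.

8.87 in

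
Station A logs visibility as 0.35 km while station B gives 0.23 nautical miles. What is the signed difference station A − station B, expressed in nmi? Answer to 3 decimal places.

-0.041 nmi

station A: 0.35 km = 0.18898 nmi.
Difference: 0.18898 − 0.23000 = -0.041 nmi.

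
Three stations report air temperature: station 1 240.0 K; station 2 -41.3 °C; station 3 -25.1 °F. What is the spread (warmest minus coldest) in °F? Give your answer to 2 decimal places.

station 1: 240.0 K = -33.150 °C.
station 3: -25.1 °F = -31.722 °C.
Spread: (-31.722) − (-41.300) = 9.578 °C = 17.24 °F.

17.24 °F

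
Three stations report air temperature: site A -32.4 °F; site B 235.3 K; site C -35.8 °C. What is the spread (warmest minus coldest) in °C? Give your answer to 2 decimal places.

2.07 °C

site A: -32.4 °F = -35.778 °C.
site B: 235.3 K = -37.850 °C.
Spread: (-35.778) − (-37.850) = 2.072 °C.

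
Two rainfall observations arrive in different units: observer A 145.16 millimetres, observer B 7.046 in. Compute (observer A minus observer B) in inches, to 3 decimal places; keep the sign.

observer A: 145.16 mm = 5.71496 in.
Difference: 5.71496 − 7.04600 = -1.331 in.

-1.331 in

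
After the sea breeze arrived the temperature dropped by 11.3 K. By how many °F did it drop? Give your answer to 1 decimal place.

20.3 °F

A change of 1 °C equals a change of 1.8 °F: Δ°F = 11.3 × 1.8 = 20.3 °F.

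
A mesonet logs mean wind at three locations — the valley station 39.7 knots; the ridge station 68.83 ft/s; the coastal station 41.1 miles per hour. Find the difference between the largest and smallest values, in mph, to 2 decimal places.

the valley station: 39.7 kt = 45.6859 mph.
the ridge station: 68.83 ft/s = 46.9295 mph.
Spread: 46.9295 − 41.1000 = 5.83 mph.

5.83 mph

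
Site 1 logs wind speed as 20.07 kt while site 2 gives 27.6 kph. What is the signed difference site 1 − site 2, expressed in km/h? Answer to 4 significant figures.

9.570 km/h

site 1: 20.07 kt = 37.16964 km/h.
Difference: 37.16964 − 27.60000 = 9.570 km/h.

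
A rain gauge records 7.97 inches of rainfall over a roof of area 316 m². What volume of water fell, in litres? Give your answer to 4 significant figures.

Depth: 7.97 in × 25.4 = 202.438 mm.
1 mm over 1 m² is 1 L, so volume = 202.438 × 316 = 63970.408 L ≈ 63970 L.

63970 litres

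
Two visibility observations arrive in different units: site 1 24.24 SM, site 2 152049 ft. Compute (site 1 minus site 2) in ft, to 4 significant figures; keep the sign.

-24060 ft

site 1: 24.24 SM = 127987.20 ft.
Difference: 127987.20 − 152049.00 = -24060 ft.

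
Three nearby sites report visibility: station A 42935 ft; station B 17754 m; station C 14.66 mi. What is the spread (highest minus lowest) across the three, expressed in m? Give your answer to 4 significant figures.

station A: 42935 ft = 13086.59 m.
station C: 14.66 SM = 23592.98 m.
Spread: 23592.98 − 13086.59 = 10510 m.

10510 m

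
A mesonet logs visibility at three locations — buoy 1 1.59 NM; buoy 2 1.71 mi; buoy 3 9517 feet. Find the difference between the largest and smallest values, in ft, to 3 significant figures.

632 ft

buoy 1: 1.59 nmi = 9661.02 ft.
buoy 2: 1.71 SM = 9028.80 ft.
Spread: 9661.02 − 9028.80 = 632 ft.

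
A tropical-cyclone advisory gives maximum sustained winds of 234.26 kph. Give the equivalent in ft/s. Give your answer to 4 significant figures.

1 km/h = 0.911344 ft/s, so 234.26 × 0.911344 = 213.5 ft/s.

213.5 ft/s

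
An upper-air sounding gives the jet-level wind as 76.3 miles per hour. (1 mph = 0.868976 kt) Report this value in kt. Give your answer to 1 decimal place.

1 mph = 0.868976 kt, so 76.3 × 0.868976 = 66.3 kt.

66.3 kt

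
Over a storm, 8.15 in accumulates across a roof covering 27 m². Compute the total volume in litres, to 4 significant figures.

Depth: 8.15 in × 25.4 = 207.01 mm.
1 mm over 1 m² is 1 L, so volume = 207.01 × 27 = 5589.27 L ≈ 5589 L.

5589 litres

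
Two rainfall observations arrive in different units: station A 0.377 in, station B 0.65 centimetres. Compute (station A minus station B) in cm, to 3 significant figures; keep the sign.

0.308 cm

station A: 0.377 in = 0.95758 cm.
Difference: 0.95758 − 0.65000 = 0.308 cm.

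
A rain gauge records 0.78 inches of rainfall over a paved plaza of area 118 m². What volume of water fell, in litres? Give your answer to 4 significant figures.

Depth: 0.78 in × 25.4 = 19.812 mm.
1 mm over 1 m² is 1 L, so volume = 19.812 × 118 = 2337.816 L ≈ 2338 L.

2338 litres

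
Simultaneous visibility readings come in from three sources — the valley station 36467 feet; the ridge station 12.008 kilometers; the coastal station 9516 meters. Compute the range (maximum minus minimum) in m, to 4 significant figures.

2492 m

the valley station: 36467 ft = 11115.14 m.
the ridge station: 12.008 km = 12008.00 m.
Spread: 12008.00 − 9516.00 = 2492 m.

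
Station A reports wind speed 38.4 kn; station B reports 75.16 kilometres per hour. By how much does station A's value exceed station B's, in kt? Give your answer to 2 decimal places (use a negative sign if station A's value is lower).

station B: 75.16 km/h = 40.5832 kt.
Difference: 38.4000 − 40.5832 = -2.18 kt.

-2.18 kt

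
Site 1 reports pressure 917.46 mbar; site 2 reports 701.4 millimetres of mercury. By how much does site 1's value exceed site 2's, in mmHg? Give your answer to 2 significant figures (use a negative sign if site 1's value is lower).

-13 mmHg

site 1: 917.46 mb = 688.15 mmHg.
Difference: 688.15 − 701.40 = -13 mmHg.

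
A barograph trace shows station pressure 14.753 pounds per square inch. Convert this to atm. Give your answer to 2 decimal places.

1.00 atm

1 psi = 0.068046 atm, so 14.753 × 0.068046 = 1.00 atm.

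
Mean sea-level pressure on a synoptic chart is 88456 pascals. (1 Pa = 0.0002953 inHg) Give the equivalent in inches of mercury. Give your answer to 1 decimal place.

1 Pa = 0.0002953 inHg, so 88456 × 0.0002953 = 26.1 inHg.

26.1 inHg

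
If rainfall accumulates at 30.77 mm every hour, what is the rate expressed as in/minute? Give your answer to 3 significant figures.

0.0202 in/minute

30.77 mm/hour × 0.0393701 in/mm × 0.0166667 hour/minute = 0.0202 in/minute.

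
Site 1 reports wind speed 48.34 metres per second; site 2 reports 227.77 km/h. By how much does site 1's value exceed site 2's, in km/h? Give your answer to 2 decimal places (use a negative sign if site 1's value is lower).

-53.75 km/h

site 1: 48.34 m/s = 174.0240 km/h.
Difference: 174.0240 − 227.7700 = -53.75 km/h.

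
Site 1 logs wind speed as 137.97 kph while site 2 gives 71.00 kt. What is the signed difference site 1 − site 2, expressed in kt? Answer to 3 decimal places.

3.498 kt

site 1: 137.97 km/h = 74.49784 kt.
Difference: 74.49784 − 71.00000 = 3.498 kt.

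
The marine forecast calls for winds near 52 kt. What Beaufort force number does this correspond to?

52 kt lies in the Beaufort 10 band (storm, 48–55 kt).

Beaufort force 10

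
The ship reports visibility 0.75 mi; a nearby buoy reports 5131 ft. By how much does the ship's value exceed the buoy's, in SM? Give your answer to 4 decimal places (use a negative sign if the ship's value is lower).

-0.2218 SM

the buoy: 5131 ft = 0.971780 SM.
Difference: 0.750000 − 0.971780 = -0.2218 SM.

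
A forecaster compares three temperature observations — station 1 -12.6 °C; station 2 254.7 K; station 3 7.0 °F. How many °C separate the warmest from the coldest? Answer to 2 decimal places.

5.85 °C

station 2: 254.7 K = -18.450 °C.
station 3: 7.0 °F = -13.889 °C.
Spread: (-12.600) − (-18.450) = 5.850 °C.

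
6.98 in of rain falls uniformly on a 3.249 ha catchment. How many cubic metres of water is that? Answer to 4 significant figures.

Depth: 6.98 in × 25.4 = 177.292 mm.
Area: 3.249 ha = 32490 m².
1 mm over 1 m² is 1 L, so volume = 177.292 × 32490 = 5760217.1 L = 5760 m³.

5760 cubic metres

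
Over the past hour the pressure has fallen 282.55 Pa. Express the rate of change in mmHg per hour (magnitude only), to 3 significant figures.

2.12 mmHg per hour

282.55 Pa / 1 h × 0.00750062 mmHg/Pa = 2.12 mmHg/h.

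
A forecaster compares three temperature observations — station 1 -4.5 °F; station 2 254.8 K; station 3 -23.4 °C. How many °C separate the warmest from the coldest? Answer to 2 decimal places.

5.05 °C

station 1: -4.5 °F = -20.278 °C.
station 2: 254.8 K = -18.350 °C.
Spread: (-18.350) − (-23.400) = 5.050 °C.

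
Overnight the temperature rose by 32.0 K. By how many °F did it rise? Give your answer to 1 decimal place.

Converting a difference, only the 9/5 scale factor applies: Δ°F = 32.0 × 1.8 = 57.6 °F.

57.6 °F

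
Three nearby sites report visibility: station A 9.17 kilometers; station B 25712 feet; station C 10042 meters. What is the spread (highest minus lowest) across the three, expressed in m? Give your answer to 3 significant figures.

2200 m

station A: 9.17 km = 9170.00 m.
station B: 25712 ft = 7837.02 m.
Spread: 10042.00 − 7837.02 = 2200 m.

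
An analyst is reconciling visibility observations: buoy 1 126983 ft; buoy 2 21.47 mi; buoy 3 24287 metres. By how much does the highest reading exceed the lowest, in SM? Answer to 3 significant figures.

buoy 1: 126983 ft = 24.0498 SM.
buoy 3: 24287 m = 15.0912 SM.
Spread: 24.0498 − 15.0912 = 8.96 SM.

8.96 SM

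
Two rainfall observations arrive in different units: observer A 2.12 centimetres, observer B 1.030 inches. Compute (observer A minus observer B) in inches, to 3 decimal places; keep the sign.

-0.195 in

observer A: 2.12 cm = 0.83465 in.
Difference: 0.83465 − 1.03000 = -0.195 in.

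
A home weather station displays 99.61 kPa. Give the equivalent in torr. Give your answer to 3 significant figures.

1 kPa = 7.50062 mmHg, so 99.61 × 7.50062 = 747 mmHg.

747 mmHg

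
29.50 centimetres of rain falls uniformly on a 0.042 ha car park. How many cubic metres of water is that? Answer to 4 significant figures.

123.9 cubic metres

Depth: 29.50 cm × 10 = 295 mm.
Area: 0.042 ha = 420 m².
1 mm over 1 m² is 1 L, so volume = 295 × 420 = 123900 L = 123.9 m³.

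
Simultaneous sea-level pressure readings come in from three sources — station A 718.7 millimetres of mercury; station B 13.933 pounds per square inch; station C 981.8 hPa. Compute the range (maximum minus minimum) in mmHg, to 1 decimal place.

station B: 13.933 psi = 720.544 mmHg.
station C: 981.8 hPa = 736.410 mmHg.
Spread: 736.410 − 718.700 = 17.7 mmHg.

17.7 mmHg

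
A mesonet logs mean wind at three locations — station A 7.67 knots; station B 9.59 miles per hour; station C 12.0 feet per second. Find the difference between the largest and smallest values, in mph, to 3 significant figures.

1.41 mph

station A: 7.67 kt = 8.8265 mph.
station C: 12.0 ft/s = 8.1818 mph.
Spread: 9.5900 − 8.1818 = 1.41 mph.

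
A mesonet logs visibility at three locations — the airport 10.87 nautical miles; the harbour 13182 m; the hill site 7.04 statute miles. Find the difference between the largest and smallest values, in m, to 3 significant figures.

8800 m

the airport: 10.87 nmi = 20131.24 m.
the hill site: 7.04 SM = 11329.78 m.
Spread: 20131.24 − 11329.78 = 8800 m.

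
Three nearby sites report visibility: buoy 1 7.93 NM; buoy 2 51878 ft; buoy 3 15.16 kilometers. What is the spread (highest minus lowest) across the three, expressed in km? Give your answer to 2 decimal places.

1.13 km

buoy 1: 7.93 nmi = 14.6864 km.
buoy 2: 51878 ft = 15.8124 km.
Spread: 15.8124 − 14.6864 = 1.13 km.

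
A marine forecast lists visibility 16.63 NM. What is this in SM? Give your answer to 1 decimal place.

19.1 SM

1 nmi = 1.15078 SM, so 16.63 × 1.15078 = 19.1 SM.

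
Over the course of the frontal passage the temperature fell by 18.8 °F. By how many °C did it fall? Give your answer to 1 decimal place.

Converting a difference, only the 9/5 scale factor applies: Δ°C = 18.8 × 0.5556 = 10.4 °C.

10.4 °C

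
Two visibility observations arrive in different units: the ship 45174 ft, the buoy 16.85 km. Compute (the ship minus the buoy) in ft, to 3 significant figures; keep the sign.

-10100 ft

the buoy: 16.85 km = 55282.15 ft.
Difference: 45174.00 − 55282.15 = -10100 ft.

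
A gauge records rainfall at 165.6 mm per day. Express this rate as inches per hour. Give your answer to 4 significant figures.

0.2717 in/hour

165.6 mm/day × 0.0393701 in/mm × 0.0416667 day/hour = 0.2717 in/hour.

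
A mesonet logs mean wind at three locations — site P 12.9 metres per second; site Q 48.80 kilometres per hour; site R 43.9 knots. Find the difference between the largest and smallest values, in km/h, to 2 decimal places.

site P: 12.9 m/s = 46.4400 km/h.
site R: 43.9 kt = 81.3028 km/h.
Spread: 81.3028 − 46.4400 = 34.86 km/h.

34.86 km/h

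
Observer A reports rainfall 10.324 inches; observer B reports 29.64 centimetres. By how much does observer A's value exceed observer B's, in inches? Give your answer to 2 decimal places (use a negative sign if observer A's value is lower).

observer B: 29.64 cm = 11.6693 in.
Difference: 10.3240 − 11.6693 = -1.35 in.

-1.35 in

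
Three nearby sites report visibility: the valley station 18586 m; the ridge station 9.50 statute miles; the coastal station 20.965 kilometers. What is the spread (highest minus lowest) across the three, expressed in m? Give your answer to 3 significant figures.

5680 m

the ridge station: 9.50 SM = 15288.77 m.
the coastal station: 20.965 km = 20965.00 m.
Spread: 20965.00 − 15288.77 = 5680 m.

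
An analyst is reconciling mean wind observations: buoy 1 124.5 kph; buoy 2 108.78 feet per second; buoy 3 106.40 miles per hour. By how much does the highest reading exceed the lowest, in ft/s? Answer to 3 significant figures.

buoy 1: 124.5 km/h = 113.462 ft/s.
buoy 3: 106.40 mph = 156.053 ft/s.
Spread: 156.053 − 108.780 = 47.3 ft/s.

47.3 ft/s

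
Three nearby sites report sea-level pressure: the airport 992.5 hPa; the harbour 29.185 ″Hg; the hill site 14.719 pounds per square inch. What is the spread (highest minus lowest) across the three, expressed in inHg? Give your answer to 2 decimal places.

0.78 inHg

the airport: 992.5 hPa = 29.3085 inHg.
the hill site: 14.719 psi = 29.9682 inHg.
Spread: 29.9682 − 29.1850 = 0.78 inHg.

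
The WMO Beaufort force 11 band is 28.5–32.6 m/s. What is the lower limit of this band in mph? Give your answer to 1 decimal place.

63.8 mph

28.5–32.6 m/s × 2.237 = 63.8–72.9 mph.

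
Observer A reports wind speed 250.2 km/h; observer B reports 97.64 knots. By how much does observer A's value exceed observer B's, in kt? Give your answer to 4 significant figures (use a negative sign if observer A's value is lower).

observer A: 250.2 km/h = 135.0972 kt.
Difference: 135.0972 − 97.6400 = 37.46 kt.

37.46 kt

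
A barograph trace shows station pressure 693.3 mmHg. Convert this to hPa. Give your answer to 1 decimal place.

924.3 hPa

1 mmHg = 1.33322 hPa, so 693.3 × 1.33322 = 924.3 hPa.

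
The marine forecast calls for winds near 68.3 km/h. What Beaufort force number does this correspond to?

68.3 km/h = 19.0 m/s, which is Beaufort 8 (gale, 17.2–20.7 m/s).

Beaufort force 8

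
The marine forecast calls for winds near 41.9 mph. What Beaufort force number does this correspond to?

Beaufort force 8

41.9 mph = 18.7 m/s, which is Beaufort 8 (gale, 17.2–20.7 m/s).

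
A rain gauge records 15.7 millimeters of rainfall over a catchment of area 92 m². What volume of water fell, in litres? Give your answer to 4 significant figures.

1444 litres

1 mm over 1 m² is 1 L, so volume = 15.7 × 92 = 1444.4 L ≈ 1444 L.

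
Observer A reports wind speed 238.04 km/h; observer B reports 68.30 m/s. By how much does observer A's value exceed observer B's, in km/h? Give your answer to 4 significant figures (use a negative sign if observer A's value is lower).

-7.840 km/h

observer B: 68.30 m/s = 245.88000 km/h.
Difference: 238.04000 − 245.88000 = -7.840 km/h.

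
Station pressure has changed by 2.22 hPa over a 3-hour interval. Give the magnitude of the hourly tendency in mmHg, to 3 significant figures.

0.555 mmHg per hour

2.22 hPa / 3 h × 0.750062 mmHg/hPa = 0.555 mmHg/h.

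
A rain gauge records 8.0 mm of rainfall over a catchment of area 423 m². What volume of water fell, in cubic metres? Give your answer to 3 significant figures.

1 mm over 1 m² is 1 L, so volume = 8 × 423 = 3384 L = 3.38 m³.

3.38 cubic metres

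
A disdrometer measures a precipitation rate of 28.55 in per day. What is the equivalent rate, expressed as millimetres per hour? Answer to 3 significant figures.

30.2 mm/hour

28.55 in/day × 25.4 mm/in × 0.0416667 day/hour = 30.2 mm/hour.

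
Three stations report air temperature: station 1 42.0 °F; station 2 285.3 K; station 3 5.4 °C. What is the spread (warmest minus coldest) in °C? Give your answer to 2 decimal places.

6.75 °C

station 1: 42.0 °F = 5.556 °C.
station 2: 285.3 K = 12.150 °C.
Spread: 12.150 − 5.400 = 6.750 °C.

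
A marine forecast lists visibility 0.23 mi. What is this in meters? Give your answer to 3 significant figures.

370 m

1 SM = 1609.34 m, so 0.23 × 1609.34 = 370 m.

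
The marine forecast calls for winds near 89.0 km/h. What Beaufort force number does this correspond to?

89.0 km/h = 24.7 m/s, which is Beaufort 10 (storm, 24.5–28.4 m/s).

Beaufort force 10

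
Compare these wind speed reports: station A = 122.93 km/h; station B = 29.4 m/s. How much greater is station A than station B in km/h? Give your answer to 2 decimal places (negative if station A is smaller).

17.09 km/h

station B: 29.4 m/s = 105.8400 km/h.
Difference: 122.9300 − 105.8400 = 17.09 km/h.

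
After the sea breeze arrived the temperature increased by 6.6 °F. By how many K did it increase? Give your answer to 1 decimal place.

3.7 K

Converting a difference, only the 9/5 scale factor applies: ΔK = 6.6 × 0.5556 = 3.7 K.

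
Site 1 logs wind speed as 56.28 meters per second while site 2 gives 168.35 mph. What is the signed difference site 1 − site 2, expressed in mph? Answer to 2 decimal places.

site 1: 56.28 m/s = 125.8948 mph.
Difference: 125.8948 − 168.3500 = -42.46 mph.

-42.46 mph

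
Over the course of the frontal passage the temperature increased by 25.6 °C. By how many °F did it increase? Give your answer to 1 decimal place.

For a temperature change the 32° offset cancels: Δ°F = 25.6 × 1.8 = 46.1 °F.

46.1 °F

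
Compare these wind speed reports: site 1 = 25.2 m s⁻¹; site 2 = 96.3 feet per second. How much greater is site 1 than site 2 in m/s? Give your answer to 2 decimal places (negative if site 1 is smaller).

-4.15 m/s

site 2: 96.3 ft/s = 29.3522 m/s.
Difference: 25.2000 − 29.3522 = -4.15 m/s.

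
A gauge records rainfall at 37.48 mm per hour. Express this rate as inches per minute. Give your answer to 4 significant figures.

37.48 mm/hour × 0.0393701 in/mm × 0.0166667 hour/minute = 0.02459 in/minute.

0.02459 in/minute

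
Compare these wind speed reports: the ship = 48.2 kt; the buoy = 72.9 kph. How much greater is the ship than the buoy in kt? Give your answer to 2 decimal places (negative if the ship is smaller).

the buoy: 72.9 km/h = 39.3629 kt.
Difference: 48.2000 − 39.3629 = 8.84 kt.

8.84 kt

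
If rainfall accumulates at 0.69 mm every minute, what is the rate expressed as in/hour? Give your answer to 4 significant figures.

0.69 mm/minute × 0.0393701 in/mm × 60 minute/hour = 1.630 in/hour.

1.630 in/hour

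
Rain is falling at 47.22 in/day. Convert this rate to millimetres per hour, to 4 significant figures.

49.97 mm/hour

47.22 in/day × 25.4 mm/in × 0.0416667 day/hour = 49.97 mm/hour.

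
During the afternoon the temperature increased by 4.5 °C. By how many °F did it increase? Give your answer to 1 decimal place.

8.1 °F

Converting a difference, only the 9/5 scale factor applies: Δ°F = 4.5 × 1.8 = 8.1 °F.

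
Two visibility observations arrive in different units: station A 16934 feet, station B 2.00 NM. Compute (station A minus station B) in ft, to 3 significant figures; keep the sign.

station B: 2.00 nmi = 12152.23 ft.
Difference: 16934.00 − 12152.23 = 4780 ft.

4780 ft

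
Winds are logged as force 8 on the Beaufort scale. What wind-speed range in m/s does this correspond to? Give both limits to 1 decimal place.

17.2 to 20.7 m/s

Beaufort 8 (gale) spans 17.2–20.7 m/s.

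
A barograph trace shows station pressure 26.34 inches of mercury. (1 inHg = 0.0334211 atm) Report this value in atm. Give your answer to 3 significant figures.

0.880 atm

1 inHg = 0.0334211 atm, so 26.34 × 0.0334211 = 0.880 atm.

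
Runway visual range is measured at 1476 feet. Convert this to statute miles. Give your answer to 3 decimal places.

1 ft = 0.000189394 SM, so 1476 × 0.000189394 = 0.280 SM.

0.280 SM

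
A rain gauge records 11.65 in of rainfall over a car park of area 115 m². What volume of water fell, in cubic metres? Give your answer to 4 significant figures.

Depth: 11.65 in × 25.4 = 295.91 mm.
1 mm over 1 m² is 1 L, so volume = 295.91 × 115 = 34029.65 L = 34.03 m³.

34.03 cubic metres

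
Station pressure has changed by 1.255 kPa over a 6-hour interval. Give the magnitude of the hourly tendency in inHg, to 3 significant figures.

1.255 kPa / 6 h × 0.2953 inHg/kPa = 0.0618 inHg/h.

0.0618 inHg per hour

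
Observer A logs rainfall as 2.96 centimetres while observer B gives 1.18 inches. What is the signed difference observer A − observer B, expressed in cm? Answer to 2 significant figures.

-0.037 cm

observer B: 1.18 in = 2.99720 cm.
Difference: 2.96000 − 2.99720 = -0.037 cm.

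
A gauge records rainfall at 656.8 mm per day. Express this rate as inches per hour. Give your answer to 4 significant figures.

1.077 in/hour

656.8 mm/day × 0.0393701 in/mm × 0.0416667 day/hour = 1.077 in/hour.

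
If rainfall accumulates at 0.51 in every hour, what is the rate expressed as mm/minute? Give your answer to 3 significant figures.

0.216 mm/minute

0.51 in/hour × 25.4 mm/in × 0.0166667 hour/minute = 0.216 mm/minute.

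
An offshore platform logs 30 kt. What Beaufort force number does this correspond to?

30 kt lies in the Beaufort 7 band (near gale, 28–33 kt).

Beaufort force 7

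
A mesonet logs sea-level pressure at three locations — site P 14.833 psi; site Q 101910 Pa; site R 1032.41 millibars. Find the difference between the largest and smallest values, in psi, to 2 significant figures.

0.19 psi

site Q: 101910 Pa = 14.7808 psi.
site R: 1032.41 mb = 14.9738 psi.
Spread: 14.9738 − 14.7808 = 0.19 psi.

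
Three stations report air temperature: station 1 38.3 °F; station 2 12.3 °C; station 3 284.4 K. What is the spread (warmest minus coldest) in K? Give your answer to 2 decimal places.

station 1: 38.3 °F = 3.500 °C.
station 3: 284.4 K = 11.250 °C.
Spread: 12.300 − 3.500 = 8.800 °C.

8.80 K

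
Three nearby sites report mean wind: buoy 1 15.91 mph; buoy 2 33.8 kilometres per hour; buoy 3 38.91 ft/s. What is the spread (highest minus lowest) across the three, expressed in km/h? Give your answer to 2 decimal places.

17.09 km/h

buoy 1: 15.91 mph = 25.6047 km/h.
buoy 3: 38.91 ft/s = 42.6952 km/h.
Spread: 42.6952 − 25.6047 = 17.09 km/h.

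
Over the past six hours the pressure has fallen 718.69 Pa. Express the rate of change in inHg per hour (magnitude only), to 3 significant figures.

718.69 Pa / 6 h × 0.0002953 inHg/Pa = 0.0354 inHg/h.

0.0354 inHg per hour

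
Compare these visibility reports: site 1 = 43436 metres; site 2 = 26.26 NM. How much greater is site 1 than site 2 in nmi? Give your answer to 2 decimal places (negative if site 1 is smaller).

-2.81 nmi

site 1: 43436 m = 23.4536 nmi.
Difference: 23.4536 − 26.2600 = -2.81 nmi.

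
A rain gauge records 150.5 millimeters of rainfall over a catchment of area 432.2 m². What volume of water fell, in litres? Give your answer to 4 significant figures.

1 mm over 1 m² is 1 L, so volume = 150.5 × 432.2 = 65046.1 L ≈ 65050 L.

65050 litres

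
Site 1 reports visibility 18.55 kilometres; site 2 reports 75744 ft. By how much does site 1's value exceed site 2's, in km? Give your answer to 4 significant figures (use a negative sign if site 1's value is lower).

site 2: 75744 ft = 23.08677 km.
Difference: 18.55000 − 23.08677 = -4.537 km.

-4.537 km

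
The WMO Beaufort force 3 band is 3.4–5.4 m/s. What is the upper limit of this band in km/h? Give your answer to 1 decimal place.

19.4 km/h

3.4–5.4 m/s × 3.6 = 12.2–19.4 km/h.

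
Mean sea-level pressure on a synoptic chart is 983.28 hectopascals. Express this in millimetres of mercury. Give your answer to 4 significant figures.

1 hPa = 0.750062 mmHg, so 983.28 × 0.750062 = 737.5 mmHg.

737.5 mmHg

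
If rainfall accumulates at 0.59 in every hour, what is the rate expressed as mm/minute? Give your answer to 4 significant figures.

0.59 in/hour × 25.4 mm/in × 0.0166667 hour/minute = 0.2498 mm/minute.

0.2498 mm/minute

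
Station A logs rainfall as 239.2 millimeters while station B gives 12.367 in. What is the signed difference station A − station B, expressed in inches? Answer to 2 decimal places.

station A: 239.2 mm = 9.4173 in.
Difference: 9.4173 − 12.3670 = -2.95 in.

-2.95 in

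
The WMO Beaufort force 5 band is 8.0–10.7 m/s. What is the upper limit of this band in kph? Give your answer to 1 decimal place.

8.0–10.7 m/s × 3.6 = 28.8–38.5 km/h.

38.5 km/h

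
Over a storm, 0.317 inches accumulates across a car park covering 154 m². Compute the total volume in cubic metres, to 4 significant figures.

1.240 cubic metres

Depth: 0.317 in × 25.4 = 8.0518 mm.
1 mm over 1 m² is 1 L, so volume = 8.0518 × 154 = 1239.9772 L = 1.240 m³.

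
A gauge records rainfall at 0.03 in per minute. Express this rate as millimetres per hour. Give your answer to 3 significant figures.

0.03 in/minute × 25.4 mm/in × 60 minute/hour = 45.7 mm/hour.

45.7 mm/hour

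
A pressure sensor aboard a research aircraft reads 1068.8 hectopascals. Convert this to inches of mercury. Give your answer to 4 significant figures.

1 hPa = 0.02953 inHg, so 1068.8 × 0.02953 = 31.56 inHg.

31.56 inHg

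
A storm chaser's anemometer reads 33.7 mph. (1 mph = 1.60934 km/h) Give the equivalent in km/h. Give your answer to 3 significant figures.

1 mph = 1.60934 km/h, so 33.7 × 1.60934 = 54.2 km/h.

54.2 km/h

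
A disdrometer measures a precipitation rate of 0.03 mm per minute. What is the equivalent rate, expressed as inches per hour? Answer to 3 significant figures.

0.0709 in/hour

0.03 mm/minute × 0.0393701 in/mm × 60 minute/hour = 0.0709 in/hour.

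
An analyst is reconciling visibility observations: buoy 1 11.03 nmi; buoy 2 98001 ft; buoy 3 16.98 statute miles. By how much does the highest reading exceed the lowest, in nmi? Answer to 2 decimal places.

5.10 nmi

buoy 2: 98001 ft = 16.1289 nmi.
buoy 3: 16.98 SM = 14.7552 nmi.
Spread: 16.1289 − 11.0300 = 5.10 nmi.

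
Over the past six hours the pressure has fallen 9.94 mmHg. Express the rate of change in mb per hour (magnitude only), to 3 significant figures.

9.94 mmHg / 6 h × 1.33322 mb/mmHg = 2.21 mb/h.

2.21 mb per hour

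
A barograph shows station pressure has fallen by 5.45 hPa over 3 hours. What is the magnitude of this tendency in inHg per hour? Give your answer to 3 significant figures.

0.0536 inHg per hour

5.45 hPa / 3 h × 0.02953 inHg/hPa = 0.0536 inHg/h.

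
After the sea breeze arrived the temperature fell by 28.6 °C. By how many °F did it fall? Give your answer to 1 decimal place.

For a temperature change the 32° offset cancels: Δ°F = 28.6 × 1.8 = 51.5 °F.

51.5 °F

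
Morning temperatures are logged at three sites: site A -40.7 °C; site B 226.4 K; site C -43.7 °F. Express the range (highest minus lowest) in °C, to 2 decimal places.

site B: 226.4 K = -46.750 °C.
site C: -43.7 °F = -42.056 °C.
Spread: (-40.700) − (-46.750) = 6.050 °C.

6.05 °C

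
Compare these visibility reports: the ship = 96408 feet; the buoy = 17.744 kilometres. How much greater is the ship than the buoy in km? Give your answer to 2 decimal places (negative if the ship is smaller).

11.64 km

the ship: 96408 ft = 29.3852 km.
Difference: 29.3852 − 17.7440 = 11.64 km.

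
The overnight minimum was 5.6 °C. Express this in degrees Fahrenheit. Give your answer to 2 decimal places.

°F = °C × 9/5 + 32 = 5.6 × 1.8 + 32 = 42.08 °F.

42.08 °F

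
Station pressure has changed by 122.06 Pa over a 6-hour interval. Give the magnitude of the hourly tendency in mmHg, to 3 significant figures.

122.06 Pa / 6 h × 0.00750062 mmHg/Pa = 0.153 mmHg/h.

0.153 mmHg per hour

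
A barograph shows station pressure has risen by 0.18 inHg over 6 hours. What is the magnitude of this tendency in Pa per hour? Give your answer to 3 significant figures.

0.18 inHg / 6 h × 3386.39 Pa/inHg = 102 Pa/h.

102 Pa per hour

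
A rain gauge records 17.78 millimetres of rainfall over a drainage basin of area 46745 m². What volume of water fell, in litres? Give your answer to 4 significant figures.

1 mm over 1 m² is 1 L, so volume = 17.78 × 46745 = 831126.1 L ≈ 831100 L.

831100 litres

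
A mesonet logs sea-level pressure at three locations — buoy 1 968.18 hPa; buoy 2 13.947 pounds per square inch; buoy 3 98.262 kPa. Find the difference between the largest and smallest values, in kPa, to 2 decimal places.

buoy 1: 968.18 hPa = 96.8180 kPa.
buoy 2: 13.947 psi = 96.1612 kPa.
Spread: 98.2620 − 96.1612 = 2.10 kPa.

2.10 kPa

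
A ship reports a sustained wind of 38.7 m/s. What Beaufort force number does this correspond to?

Beaufort force 12

38.7 m/s lies in the Beaufort 12 band (hurricane force, ≥32.7 m/s).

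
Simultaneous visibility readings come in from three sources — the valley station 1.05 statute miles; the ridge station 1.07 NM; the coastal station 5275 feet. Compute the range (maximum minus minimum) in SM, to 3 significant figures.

the ridge station: 1.07 nmi = 1.23133 SM.
the coastal station: 5275 ft = 0.99905 SM.
Spread: 1.23133 − 0.99905 = 0.232 SM.

0.232 SM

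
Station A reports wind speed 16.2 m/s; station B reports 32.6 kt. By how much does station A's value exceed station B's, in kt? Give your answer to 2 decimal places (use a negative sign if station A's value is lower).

-1.11 kt

station A: 16.2 m/s = 31.4903 kt.
Difference: 31.4903 − 32.6000 = -1.11 kt.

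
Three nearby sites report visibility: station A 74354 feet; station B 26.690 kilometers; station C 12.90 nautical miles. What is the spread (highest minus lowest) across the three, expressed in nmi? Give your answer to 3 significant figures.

2.17 nmi

station A: 74354 ft = 12.2371 nmi.
station B: 26.690 km = 14.4114 nmi.
Spread: 14.4114 − 12.2371 = 2.17 nmi.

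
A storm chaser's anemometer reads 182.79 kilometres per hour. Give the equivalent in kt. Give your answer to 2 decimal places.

1 km/h = 0.539957 kt, so 182.79 × 0.539957 = 98.70 kt.

98.70 kt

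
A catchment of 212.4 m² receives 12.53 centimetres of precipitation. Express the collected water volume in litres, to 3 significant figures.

Depth: 12.53 cm × 10 = 125.3 mm.
1 mm over 1 m² is 1 L, so volume = 125.3 × 212.4 = 26613.72 L ≈ 26600 L.

26600 litres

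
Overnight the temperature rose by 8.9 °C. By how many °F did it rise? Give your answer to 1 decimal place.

A change of 1 °C equals a change of 1.8 °F: Δ°F = 8.9 × 1.8 = 16.0 °F.

16.0 °F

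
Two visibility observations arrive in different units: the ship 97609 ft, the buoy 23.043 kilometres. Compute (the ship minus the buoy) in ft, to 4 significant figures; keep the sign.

22010 ft

the buoy: 23.043 km = 75600.39 ft.
Difference: 97609.00 − 75600.39 = 22010 ft.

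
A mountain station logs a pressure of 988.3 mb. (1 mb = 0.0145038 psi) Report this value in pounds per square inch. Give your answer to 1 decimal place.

1 mb = 0.0145038 psi, so 988.3 × 0.0145038 = 14.3 psi.

14.3 psi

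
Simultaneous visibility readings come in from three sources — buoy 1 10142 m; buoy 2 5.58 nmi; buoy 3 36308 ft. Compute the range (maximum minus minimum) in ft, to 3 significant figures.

buoy 1: 10142 m = 33274.28 ft.
buoy 2: 5.58 nmi = 33904.72 ft.
Spread: 36308.00 − 33274.28 = 3030 ft.

3030 ft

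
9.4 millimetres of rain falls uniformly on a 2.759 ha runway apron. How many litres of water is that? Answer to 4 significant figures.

259300 litres

Area: 2.759 ha = 27590 m².
1 mm over 1 m² is 1 L, so volume = 9.4 × 27590 = 259346 L ≈ 259300 L.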